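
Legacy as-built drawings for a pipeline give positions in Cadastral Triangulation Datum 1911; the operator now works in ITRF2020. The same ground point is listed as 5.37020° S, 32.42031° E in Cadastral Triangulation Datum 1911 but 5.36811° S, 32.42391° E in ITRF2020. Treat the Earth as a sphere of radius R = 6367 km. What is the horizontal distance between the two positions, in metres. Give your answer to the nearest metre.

Δφ = -5.36811° − -5.37020° = +0.00209°; Δλ = 32.42391° − 32.42031° = +0.00360°.
1° along a meridian = πR/180 = 111125 m.
ΔN = Δφ × 111125 = 232.3 m; ΔE = Δλ × 111125 × cos(-5.37020°) = +0.00360 × 111125 × 0.995611 = 398.3 m.
Distance = √(ΔE² + ΔN²) = √(398.3² + 232.3²) = 461.1 m.

461 m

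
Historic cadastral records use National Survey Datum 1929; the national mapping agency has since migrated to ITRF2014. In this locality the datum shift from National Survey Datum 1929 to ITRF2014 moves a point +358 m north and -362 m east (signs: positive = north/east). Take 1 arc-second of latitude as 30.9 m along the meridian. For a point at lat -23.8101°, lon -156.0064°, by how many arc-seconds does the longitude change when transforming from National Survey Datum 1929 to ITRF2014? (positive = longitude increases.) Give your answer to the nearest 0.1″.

At latitude -23.8101°, cos φ = 0.914889.
1″ of longitude at this latitude = 30.90 × cos φ = 28.2701 m, so Δλ = -362.0 / 28.2701 = -12.805″.

Δλ = -12.8″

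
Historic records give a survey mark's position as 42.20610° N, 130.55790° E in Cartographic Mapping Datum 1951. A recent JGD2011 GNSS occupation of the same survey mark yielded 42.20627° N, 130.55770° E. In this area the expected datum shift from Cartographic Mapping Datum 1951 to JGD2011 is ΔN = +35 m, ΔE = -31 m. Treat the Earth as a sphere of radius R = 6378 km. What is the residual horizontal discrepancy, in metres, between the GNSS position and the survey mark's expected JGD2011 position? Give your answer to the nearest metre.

Observed coordinate differences: Δφ = +0.00017°, Δλ = -0.00020°.
Converting to metres (1° lat = 111317 m, cos φ = 0.740733): observed ΔN = 18.9 m, observed ΔE = -16.5 m.
Subtracting the expected shift leaves a residual of 18.9 − (35) = -16.1 m north and -16.5 − (-31) = 14.5 m east.
Residual distance = √((-16.1)² + 14.5²) = 21.7 m.

22 m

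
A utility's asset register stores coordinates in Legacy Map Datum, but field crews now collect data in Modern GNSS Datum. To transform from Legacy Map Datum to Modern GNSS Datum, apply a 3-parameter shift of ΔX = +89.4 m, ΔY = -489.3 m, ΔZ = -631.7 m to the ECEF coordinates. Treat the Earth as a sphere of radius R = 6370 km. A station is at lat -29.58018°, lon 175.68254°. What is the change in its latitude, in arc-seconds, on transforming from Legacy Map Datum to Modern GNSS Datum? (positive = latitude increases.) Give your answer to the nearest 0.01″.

Δφ = -19.80″

sin φ = -0.493641, cos φ = 0.869666, sin λ = 0.075283, cos λ = -0.997162.
North component: ΔN = −sin φ cos λ·ΔX − sin φ sin λ·ΔY + cos φ·ΔZ = −(-0.493641)(-0.997162)(89.4) − (-0.493641)(0.075283)(-489.3) + (0.869666)(-631.7) = -611.56 m.
1° of latitude spans πR/180 = 111177 m, so Δφ = -611.56 / 111177 × 3600 = -19.803″.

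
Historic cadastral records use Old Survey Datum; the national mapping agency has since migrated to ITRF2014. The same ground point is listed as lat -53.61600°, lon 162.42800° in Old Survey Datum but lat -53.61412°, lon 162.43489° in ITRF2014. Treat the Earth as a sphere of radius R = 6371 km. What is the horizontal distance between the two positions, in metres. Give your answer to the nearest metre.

500 m

Δφ = -53.61412° − -53.61600° = +0.00188°; Δλ = 162.43489° − 162.42800° = +0.00689°.
1° along a meridian = πR/180 = 111195 m.
ΔN = Δφ × 111195 = 209.0 m; ΔE = Δλ × 111195 × cos(-53.61600°) = +0.00689 × 111195 × 0.593194 = 454.5 m.
Distance = √(ΔE² + ΔN²) = √(454.5² + 209.0²) = 500.2 m.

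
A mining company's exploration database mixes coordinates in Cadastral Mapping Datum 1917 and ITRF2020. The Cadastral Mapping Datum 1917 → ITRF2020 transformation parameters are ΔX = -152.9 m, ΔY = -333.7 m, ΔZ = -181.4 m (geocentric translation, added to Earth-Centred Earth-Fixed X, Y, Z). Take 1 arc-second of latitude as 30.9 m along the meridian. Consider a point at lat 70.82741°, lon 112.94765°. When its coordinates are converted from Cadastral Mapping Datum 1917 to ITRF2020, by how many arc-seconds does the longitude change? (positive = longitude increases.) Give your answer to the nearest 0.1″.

sin φ = 0.944534, cos φ = 0.328415, sin λ = 0.920861, cos λ = -0.389890.
East component: ΔE = −sin λ·ΔX + cos λ·ΔY = −(0.920861)(-152.9) + (-0.389890)(-333.7) = 270.91 m.
1° of latitude spans 3600 × 30.90 = 111240 m; at latitude φ, 1° of longitude spans that × cos φ = 36532.9 m, so Δλ = 270.91 / 36532.9 × 3600 = 26.695″.

Δλ = 26.7″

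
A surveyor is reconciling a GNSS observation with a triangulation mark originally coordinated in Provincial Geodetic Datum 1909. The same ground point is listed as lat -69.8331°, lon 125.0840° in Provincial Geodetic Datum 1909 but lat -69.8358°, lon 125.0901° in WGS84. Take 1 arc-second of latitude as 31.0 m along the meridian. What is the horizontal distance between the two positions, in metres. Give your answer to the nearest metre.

382 m

Δφ = -69.8358° − -69.8331° = -0.0027°; Δλ = 125.0901° − 125.0840° = +0.0061°.
1° of latitude = 3600 × 31.00 = 111600 m.
ΔN = Δφ × 111600 = -301.3 m; ΔE = Δλ × 111600 × cos(-69.8331°) = +0.0061 × 111600 × 0.344756 = 234.7 m.
Distance = √(ΔE² + ΔN²) = √(234.7² + (-301.3)²) = 381.9 m.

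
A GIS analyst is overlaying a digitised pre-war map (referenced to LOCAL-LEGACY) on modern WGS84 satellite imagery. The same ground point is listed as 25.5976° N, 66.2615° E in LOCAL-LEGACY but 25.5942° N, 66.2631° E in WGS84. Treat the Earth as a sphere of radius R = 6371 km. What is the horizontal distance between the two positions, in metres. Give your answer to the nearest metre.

411 m

Δφ = 25.5942° − 25.5976° = -0.0034°; Δλ = 66.2631° − 66.2615° = +0.0016°.
1° along a meridian = πR/180 = 111195 m.
ΔN = Δφ × 111195 = -378.1 m; ΔE = Δλ × 111195 × cos(25.5976°) = +0.0016 × 111195 × 0.901851 = 160.4 m.
Distance = √(ΔE² + ΔN²) = √(160.4² + (-378.1)²) = 410.7 m.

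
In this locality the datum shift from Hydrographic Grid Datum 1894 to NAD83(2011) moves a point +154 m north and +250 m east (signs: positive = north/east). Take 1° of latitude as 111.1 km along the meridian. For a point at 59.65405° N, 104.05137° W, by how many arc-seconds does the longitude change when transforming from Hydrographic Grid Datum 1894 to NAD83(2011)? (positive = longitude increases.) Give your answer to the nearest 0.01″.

At latitude 59.65405°, cos φ = 0.505220.
1° of longitude at this latitude = 111.1 × cos φ = 56.13 km, so Δλ = 250.0 / 56129.9 = 0.0044540° = 16.034″.

Δλ = 16.03″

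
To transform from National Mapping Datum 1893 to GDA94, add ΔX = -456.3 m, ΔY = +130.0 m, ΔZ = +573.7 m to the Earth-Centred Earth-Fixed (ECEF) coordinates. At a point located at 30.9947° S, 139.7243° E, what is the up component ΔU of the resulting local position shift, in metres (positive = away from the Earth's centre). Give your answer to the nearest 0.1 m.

At φ = -30.9947°, λ = 139.7243°: sin φ = -0.514959, cos φ = 0.857215, sin λ = 0.646466, cos λ = -0.762943.
ΔU = cos φ cos λ·ΔX + cos φ sin λ·ΔY + sin φ·ΔZ = (0.857215)(-0.762943)(-456.3) + (0.857215)(0.646466)(130.0) + (-0.514959)(573.7) = 75.03 m.

ΔU = 75.0 m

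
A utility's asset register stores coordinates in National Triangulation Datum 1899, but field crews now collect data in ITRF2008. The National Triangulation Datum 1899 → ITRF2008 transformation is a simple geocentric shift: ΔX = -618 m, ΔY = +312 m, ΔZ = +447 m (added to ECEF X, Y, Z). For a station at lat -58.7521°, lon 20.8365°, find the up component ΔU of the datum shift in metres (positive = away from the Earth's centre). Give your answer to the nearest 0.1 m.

At φ = -58.7521°, λ = 20.8365°: sin φ = -0.854931, cos φ = 0.518742, sin λ = 0.355702, cos λ = 0.934599.
ΔU = cos φ cos λ·ΔX + cos φ sin λ·ΔY + sin φ·ΔZ = (0.518742)(0.934599)(-618) + (0.518742)(0.355702)(312) + (-0.854931)(447) = -624.20 m.

ΔU = -624.2 m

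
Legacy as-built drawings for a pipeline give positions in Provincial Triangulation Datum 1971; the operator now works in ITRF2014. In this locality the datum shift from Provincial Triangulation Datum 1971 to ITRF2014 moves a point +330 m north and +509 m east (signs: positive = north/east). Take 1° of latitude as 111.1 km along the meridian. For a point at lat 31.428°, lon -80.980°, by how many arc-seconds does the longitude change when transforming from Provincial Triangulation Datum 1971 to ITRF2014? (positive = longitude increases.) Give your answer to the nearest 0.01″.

At latitude 31.428°, cos φ = 0.853296.
1° of longitude at this latitude = 111.1 × cos φ = 94.80 km, so Δλ = 509.0 / 94801.2 = 0.0053691° = 19.329″.

Δλ = 19.33″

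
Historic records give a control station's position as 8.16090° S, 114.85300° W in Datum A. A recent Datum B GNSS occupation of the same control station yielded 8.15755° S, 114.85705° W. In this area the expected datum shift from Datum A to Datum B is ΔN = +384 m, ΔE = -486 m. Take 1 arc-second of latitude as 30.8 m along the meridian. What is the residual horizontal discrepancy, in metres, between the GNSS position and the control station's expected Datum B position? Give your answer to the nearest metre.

Observed coordinate differences: Δφ = +0.00335°, Δλ = -0.00405°.
Converting to metres (1° lat = 110880 m, cos φ = 0.989873): observed ΔN = 371.4 m, observed ΔE = -444.5 m.
Subtracting the expected shift leaves a residual of 371.4 − (384) = -12.6 m north and -444.5 − (-486) = 41.5 m east.
Residual distance = √((-12.6)² + 41.5²) = 43.3 m.

43 m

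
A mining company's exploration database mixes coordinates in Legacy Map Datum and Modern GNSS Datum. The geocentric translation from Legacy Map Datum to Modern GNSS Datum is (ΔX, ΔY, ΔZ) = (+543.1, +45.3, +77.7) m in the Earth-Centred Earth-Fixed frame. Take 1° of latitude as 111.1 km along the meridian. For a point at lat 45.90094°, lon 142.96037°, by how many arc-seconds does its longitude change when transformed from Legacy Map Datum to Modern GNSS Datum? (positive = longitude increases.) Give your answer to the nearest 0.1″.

Δλ = -16.9″

sin φ = 0.718138, cos φ = 0.695901, sin λ = 0.602367, cos λ = -0.798219.
East component: ΔE = −sin λ·ΔX + cos λ·ΔY = −(0.602367)(543.1) + (-0.798219)(45.3) = -363.30 m.
1° of latitude spans 111100 m; at latitude φ, 1° of longitude spans that × cos φ = 77314.6 m, so Δλ = -363.30 / 77314.6 × 3600 = -16.917″.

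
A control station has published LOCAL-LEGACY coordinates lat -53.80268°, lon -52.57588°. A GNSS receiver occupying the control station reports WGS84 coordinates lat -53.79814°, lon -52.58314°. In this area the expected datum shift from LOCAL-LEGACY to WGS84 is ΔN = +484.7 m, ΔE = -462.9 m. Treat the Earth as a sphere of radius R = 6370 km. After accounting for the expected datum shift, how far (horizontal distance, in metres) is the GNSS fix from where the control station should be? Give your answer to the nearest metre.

24 m

Observed coordinate differences: Δφ = +0.00454°, Δλ = -0.00726°.
Converting to metres (1° lat = 111177 m, cos φ = 0.590568): observed ΔN = 504.7 m, observed ΔE = -476.7 m.
Subtracting the expected shift leaves a residual of 504.7 − (484.7) = 20.0 m north and -476.7 − (-462.9) = -13.8 m east.
Residual distance = √(20.0² + (-13.8)²) = 24.3 m.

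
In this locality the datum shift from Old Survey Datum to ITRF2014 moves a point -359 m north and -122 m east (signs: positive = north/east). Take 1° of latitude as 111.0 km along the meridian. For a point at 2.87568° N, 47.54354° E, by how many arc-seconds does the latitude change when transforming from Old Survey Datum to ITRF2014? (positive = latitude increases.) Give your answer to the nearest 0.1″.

Δφ = -11.6″

1° of latitude = 111.0 km, so Δφ = -359.0 / 111000 = -0.0032342° = -11.643″.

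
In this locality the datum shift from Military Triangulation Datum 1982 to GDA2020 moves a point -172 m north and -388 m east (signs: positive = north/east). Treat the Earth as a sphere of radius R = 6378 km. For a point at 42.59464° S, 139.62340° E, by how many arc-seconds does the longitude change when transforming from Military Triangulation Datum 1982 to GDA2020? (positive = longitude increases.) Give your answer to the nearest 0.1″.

Δλ = -17.0″

At latitude -42.59464°, cos φ = 0.736160.
One radian of longitude at latitude φ spans R cos φ, so Δλ = ΔE / (R cos φ) = -388.0 / (6378000 × 0.736160) = -8.2637e-05 rad = -17.045″.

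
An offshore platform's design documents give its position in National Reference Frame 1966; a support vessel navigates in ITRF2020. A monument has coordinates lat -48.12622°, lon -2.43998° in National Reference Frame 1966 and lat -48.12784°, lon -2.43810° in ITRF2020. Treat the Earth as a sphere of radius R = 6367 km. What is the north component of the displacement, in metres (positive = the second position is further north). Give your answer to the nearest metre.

ΔN = -180 m

Δφ = -48.12784° − -48.12622° = -0.00162°; Δλ = -2.43810° − -2.43998° = +0.00188°.
1° along a meridian = πR/180 = 111125 m.
ΔN = Δφ × 111125 = -180.0 m; ΔE = Δλ × 111125 × cos(-48.12622°) = +0.00188 × 111125 × 0.667492 = 139.4 m.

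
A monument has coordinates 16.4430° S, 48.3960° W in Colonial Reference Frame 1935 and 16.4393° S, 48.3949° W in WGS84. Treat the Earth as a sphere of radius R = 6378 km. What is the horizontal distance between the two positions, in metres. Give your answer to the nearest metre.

Δφ = -16.4393° − -16.4430° = +0.0037°; Δλ = -48.3949° − -48.3960° = +0.0011°.
1° along a meridian = πR/180 = 111317 m.
ΔN = Δφ × 111317 = 411.9 m; ΔE = Δλ × 111317 × cos(-16.4430°) = +0.0011 × 111317 × 0.959102 = 117.4 m.
Distance = √(ΔE² + ΔN²) = √(117.4² + 411.9²) = 428.3 m.

428 m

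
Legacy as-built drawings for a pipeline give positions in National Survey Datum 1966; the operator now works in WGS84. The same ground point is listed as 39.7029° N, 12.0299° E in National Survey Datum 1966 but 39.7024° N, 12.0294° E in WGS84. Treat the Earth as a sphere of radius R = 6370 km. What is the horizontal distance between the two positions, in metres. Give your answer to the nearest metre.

Δφ = 39.7024° − 39.7029° = -0.0005°; Δλ = 12.0294° − 12.0299° = -0.0005°.
1° along a meridian = πR/180 = 111177 m.
ΔN = Δφ × 111177 = -55.6 m; ΔE = Δλ × 111177 × cos(39.7029°) = -0.0005 × 111177 × 0.769367 = -42.8 m.
Distance = √(ΔE² + ΔN²) = √((-42.8)² + (-55.6)²) = 70.1 m.

70 m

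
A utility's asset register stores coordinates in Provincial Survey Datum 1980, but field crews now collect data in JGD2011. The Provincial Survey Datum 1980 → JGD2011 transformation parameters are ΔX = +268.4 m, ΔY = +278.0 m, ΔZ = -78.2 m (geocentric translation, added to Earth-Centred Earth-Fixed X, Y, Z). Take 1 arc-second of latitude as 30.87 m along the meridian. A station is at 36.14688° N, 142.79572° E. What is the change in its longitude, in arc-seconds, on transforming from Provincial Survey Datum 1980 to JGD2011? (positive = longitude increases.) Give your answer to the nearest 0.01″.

Δλ = -15.39″

sin φ = 0.589857, cos φ = 0.807508, sin λ = 0.604659, cos λ = -0.796485.
East component: ΔE = −sin λ·ΔX + cos λ·ΔY = −(0.604659)(268.4) + (-0.796485)(278.0) = -383.71 m.
1° of latitude spans 3600 × 30.87 = 111132 m; at latitude φ, 1° of longitude spans that × cos φ = 89739.9 m, so Δλ = -383.71 / 89739.9 × 3600 = -15.393″.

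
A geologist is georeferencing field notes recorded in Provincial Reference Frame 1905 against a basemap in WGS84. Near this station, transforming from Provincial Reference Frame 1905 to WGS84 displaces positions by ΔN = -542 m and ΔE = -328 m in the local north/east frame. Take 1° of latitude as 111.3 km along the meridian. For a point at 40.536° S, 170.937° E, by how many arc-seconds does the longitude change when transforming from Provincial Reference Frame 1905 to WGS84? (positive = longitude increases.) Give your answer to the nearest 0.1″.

Δλ = -14.0″

At latitude -40.536°, cos φ = 0.759998.
1° of longitude at this latitude = 111.3 × cos φ = 84.59 km, so Δλ = -328.0 / 84587.8 = -0.0038776° = -13.959″.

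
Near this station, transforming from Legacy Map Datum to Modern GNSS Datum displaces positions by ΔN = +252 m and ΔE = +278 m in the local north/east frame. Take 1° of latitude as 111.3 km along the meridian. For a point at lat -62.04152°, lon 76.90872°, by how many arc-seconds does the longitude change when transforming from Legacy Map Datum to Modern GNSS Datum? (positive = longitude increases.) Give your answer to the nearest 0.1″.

At latitude -62.04152°, cos φ = 0.468832.
1° of longitude at this latitude = 111.3 × cos φ = 52.18 km, so Δλ = 278.0 / 52181.0 = 0.0053276° = 19.179″.

Δλ = 19.2″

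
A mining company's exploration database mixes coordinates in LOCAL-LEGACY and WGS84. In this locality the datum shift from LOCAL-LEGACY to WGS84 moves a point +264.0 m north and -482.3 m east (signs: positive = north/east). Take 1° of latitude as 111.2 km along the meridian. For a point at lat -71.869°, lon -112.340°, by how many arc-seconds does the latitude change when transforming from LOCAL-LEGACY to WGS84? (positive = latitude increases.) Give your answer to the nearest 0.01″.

Δφ = 8.55″

1° of latitude = 111.2 km, so Δφ = 264.0 / 111200 = 0.0023741° = 8.547″.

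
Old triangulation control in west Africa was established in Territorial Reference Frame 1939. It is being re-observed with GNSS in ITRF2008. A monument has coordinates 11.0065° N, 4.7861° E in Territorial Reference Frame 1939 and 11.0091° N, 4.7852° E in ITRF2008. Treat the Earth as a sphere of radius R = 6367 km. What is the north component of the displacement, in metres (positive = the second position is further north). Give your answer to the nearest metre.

Δφ = 11.0091° − 11.0065° = +0.0026°; Δλ = 4.7852° − 4.7861° = -0.0009°.
1° along a meridian = πR/180 = 111125 m.
ΔN = Δφ × 111125 = 288.9 m; ΔE = Δλ × 111125 × cos(11.0065°) = -0.0009 × 111125 × 0.981606 = -98.2 m.

ΔN = 289 m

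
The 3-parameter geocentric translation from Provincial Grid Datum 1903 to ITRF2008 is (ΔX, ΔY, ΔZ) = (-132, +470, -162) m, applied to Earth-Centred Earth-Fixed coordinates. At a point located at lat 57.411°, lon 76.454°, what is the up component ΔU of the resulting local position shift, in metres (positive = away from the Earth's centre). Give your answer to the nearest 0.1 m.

The local up (radial) axis is (cos φ cos λ, cos φ sin λ, sin φ), giving ΔU = -16.653 + 246.104 − 136.494 = 92.96 m.

ΔU = 93.0 m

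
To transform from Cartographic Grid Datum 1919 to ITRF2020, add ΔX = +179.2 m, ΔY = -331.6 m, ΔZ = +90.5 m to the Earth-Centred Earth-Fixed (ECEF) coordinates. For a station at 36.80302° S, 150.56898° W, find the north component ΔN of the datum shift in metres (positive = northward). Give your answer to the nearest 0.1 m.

At φ = -36.80302°, λ = -150.56898°: sin φ = -0.599066, cos φ = 0.800700, sin λ = -0.491375, cos λ = -0.870948.
ΔN = −sin φ cos λ·ΔX − sin φ sin λ·ΔY + cos φ·ΔZ = −(-0.599066)(-0.870948)(179.2) − (-0.599066)(-0.491375)(-331.6) + (0.800700)(90.5) = 76.58 m.

ΔN = 76.6 m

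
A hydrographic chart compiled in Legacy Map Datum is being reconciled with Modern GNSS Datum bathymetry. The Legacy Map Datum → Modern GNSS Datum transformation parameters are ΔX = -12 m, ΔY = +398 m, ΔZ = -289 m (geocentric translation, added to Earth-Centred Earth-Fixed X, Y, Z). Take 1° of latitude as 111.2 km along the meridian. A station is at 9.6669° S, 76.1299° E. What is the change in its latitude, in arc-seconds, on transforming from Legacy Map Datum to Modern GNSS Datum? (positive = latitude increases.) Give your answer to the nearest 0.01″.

Δφ = -7.14″

sin φ = -0.167920, cos φ = 0.985801, sin λ = 0.970842, cos λ = 0.239721.
North component: ΔN = −sin φ cos λ·ΔX − sin φ sin λ·ΔY + cos φ·ΔZ = −(-0.167920)(0.239721)(-12) − (-0.167920)(0.970842)(398) + (0.985801)(-289) = -220.50 m.
1° of latitude spans 111200 m, so Δφ = -220.50 / 111200 × 3600 = -7.138″.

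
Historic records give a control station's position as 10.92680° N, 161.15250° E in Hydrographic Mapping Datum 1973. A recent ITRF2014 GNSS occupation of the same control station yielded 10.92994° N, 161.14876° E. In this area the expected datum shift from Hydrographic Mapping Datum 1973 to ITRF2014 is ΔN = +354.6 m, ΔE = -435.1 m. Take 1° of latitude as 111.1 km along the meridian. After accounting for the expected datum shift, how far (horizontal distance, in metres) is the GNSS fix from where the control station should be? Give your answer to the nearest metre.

28 m

Observed coordinate differences: Δφ = +0.00314°, Δλ = -0.00374°.
Converting to metres (1° lat = 111100 m, cos φ = 0.981870): observed ΔN = 348.9 m, observed ΔE = -408.0 m.
Subtracting the expected shift leaves a residual of 348.9 − (354.6) = -5.7 m north and -408.0 − (-435.1) = 27.1 m east.
Residual distance = √((-5.7)² + 27.1²) = 27.7 m.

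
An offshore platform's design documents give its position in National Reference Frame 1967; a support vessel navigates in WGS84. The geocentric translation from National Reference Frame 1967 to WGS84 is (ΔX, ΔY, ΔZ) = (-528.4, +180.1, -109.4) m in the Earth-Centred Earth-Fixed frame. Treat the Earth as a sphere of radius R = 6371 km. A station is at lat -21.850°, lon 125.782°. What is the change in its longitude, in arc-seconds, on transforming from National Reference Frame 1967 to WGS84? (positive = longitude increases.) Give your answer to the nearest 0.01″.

Δλ = 11.28″

sin φ = -0.372178, cos φ = 0.928161, sin λ = 0.811248, cos λ = -0.584703.
East component: ΔE = −sin λ·ΔX + cos λ·ΔY = −(0.811248)(-528.4) + (-0.584703)(180.1) = 323.36 m.
1° of latitude spans πR/180 = 111195 m; at latitude φ, 1° of longitude spans that × cos φ = 103206.8 m, so Δλ = 323.36 / 103206.8 × 3600 = 11.279″.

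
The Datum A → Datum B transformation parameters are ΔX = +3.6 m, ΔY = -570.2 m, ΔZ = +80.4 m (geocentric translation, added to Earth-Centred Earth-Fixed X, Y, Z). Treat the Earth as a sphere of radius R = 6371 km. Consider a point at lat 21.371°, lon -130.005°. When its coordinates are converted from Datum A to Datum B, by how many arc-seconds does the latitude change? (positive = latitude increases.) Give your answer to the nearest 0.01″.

Δφ = -2.70″

sin φ = 0.364405, cos φ = 0.931240, sin λ = -0.765988, cos λ = -0.642854.
North component: ΔN = −sin φ cos λ·ΔX − sin φ sin λ·ΔY + cos φ·ΔZ = −(0.364405)(-0.642854)(3.6) − (0.364405)(-0.765988)(-570.2) + (0.931240)(80.4) = -83.45 m.
1° of latitude spans πR/180 = 111195 m, so Δφ = -83.45 / 111195 × 3600 = -2.702″.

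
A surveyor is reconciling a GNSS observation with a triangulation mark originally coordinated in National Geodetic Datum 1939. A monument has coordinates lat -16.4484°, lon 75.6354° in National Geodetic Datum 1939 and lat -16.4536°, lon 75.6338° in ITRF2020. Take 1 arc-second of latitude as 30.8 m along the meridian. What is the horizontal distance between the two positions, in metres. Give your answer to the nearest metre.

Δφ = -16.4536° − -16.4484° = -0.0052°; Δλ = 75.6338° − 75.6354° = -0.0016°.
1° of latitude = 3600 × 30.80 = 110880 m.
ΔN = Δφ × 110880 = -576.6 m; ΔE = Δλ × 110880 × cos(-16.4484°) = -0.0016 × 110880 × 0.959075 = -170.1 m.
Distance = √(ΔE² + ΔN²) = √((-170.1)² + (-576.6)²) = 601.2 m.

601 m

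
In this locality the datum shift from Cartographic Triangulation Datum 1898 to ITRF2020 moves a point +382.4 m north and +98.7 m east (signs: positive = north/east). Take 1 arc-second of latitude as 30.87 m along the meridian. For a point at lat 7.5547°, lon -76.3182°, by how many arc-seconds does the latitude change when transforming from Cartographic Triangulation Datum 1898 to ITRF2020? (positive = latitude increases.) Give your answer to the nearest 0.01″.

Δφ = 12.39″

1″ of latitude = 30.87 m, so Δφ = 382.4 / 30.87 = 12.387″.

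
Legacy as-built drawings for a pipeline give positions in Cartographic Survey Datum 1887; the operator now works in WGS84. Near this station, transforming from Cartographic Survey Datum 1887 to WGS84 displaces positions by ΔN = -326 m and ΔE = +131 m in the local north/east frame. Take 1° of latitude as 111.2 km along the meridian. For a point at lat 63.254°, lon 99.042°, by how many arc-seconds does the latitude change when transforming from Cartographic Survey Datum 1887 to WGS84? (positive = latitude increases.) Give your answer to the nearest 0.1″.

Δφ = -10.6″

1° of latitude = 111.2 km, so Δφ = -326.0 / 111200 = -0.0029317° = -10.554″.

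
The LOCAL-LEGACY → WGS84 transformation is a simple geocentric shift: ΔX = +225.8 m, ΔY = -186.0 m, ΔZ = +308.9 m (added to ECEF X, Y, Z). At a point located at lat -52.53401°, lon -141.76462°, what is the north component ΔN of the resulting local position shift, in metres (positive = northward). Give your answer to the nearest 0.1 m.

At φ = -52.53401°, λ = -141.76462°: sin φ = -0.793715, cos φ = 0.608290, sin λ = -0.618894, cos λ = -0.785475.
ΔN = −sin φ cos λ·ΔX − sin φ sin λ·ΔY + cos φ·ΔZ = −(-0.793715)(-0.785475)(225.8) − (-0.793715)(-0.618894)(-186.0) + (0.608290)(308.9) = 138.50 m.

ΔN = 138.5 m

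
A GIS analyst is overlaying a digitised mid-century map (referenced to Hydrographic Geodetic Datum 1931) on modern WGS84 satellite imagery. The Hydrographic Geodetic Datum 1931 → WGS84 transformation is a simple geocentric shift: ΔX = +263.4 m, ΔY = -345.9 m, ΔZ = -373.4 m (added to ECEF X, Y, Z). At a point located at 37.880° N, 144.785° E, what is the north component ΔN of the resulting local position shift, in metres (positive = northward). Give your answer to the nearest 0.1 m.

ΔN = -40.1 m

The local north axis is (−sin φ cos λ, −sin φ sin λ, cos φ), giving ΔN = 132.133 + 122.472 − 294.724 = -40.12 m.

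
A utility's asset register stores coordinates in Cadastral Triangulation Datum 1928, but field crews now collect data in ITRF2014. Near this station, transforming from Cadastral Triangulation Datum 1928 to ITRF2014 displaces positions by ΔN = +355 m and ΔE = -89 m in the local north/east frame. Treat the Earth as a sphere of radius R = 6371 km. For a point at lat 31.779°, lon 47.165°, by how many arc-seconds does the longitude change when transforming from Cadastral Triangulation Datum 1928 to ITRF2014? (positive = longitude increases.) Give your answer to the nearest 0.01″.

Δλ = -3.39″

At latitude 31.779°, cos φ = 0.850086.
One radian of longitude at latitude φ spans R cos φ, so Δλ = ΔE / (R cos φ) = -89.0 / (6371000 × 0.850086) = -1.6433e-05 rad = -3.390″.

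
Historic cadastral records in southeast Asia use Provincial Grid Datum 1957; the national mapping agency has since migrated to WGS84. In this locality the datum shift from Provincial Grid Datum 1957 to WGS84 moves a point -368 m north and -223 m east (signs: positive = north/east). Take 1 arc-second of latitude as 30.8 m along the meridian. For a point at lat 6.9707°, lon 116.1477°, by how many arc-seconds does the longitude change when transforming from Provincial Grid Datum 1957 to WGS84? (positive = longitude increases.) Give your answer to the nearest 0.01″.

Δλ = -7.29″

At latitude 6.9707°, cos φ = 0.992608.
1″ of longitude at this latitude = 30.80 × cos φ = 30.5723 m, so Δλ = -223.0 / 30.5723 = -7.294″.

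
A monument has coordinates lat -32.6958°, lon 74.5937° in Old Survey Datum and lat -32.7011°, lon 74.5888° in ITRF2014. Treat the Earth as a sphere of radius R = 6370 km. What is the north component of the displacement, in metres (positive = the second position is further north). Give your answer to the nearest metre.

ΔN = -589 m

Δφ = -32.7011° − -32.6958° = -0.0053°; Δλ = 74.5888° − 74.5937° = -0.0049°.
1° along a meridian = πR/180 = 111177 m.
ΔN = Δφ × 111177 = -589.2 m; ΔE = Δλ × 111177 × cos(-32.6958°) = -0.0049 × 111177 × 0.841550 = -458.5 m.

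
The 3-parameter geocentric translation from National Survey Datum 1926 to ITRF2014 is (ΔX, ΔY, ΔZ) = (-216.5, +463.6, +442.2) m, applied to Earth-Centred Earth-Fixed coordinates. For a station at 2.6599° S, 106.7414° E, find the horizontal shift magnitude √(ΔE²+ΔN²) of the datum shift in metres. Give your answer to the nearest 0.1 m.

471.0 m

The local east axis at (φ, λ) is (−sin λ, cos λ, 0), so ΔE = −sin(106.7414°)·(-216.5) + cos(106.7414°)·463.6 = 73.78 m.
The local north axis is (−sin φ cos λ, −sin φ sin λ, cos φ), giving ΔN = 2.894 + 20.603 + 441.724 = 465.22 m.
Horizontal magnitude = √(ΔE² + ΔN²) = √(73.78² + 465.22²) = 471.03 m.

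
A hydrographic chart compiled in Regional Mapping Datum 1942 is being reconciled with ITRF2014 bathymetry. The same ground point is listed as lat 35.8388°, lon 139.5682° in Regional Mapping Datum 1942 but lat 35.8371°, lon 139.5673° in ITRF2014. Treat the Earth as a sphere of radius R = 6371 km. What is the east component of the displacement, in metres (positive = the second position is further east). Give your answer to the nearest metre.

Δφ = 35.8371° − 35.8388° = -0.0017°; Δλ = 139.5673° − 139.5682° = -0.0009°.
1° along a meridian = πR/180 = 111195 m.
ΔN = Δφ × 111195 = -189.0 m; ΔE = Δλ × 111195 × cos(35.8388°) = -0.0009 × 111195 × 0.810668 = -81.1 m.

ΔE = -81 m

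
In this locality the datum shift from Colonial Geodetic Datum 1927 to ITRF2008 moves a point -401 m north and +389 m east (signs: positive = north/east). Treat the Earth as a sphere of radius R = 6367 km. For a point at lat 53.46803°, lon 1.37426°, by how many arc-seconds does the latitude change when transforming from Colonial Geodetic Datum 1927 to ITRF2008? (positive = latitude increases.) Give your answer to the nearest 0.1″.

Δφ = -13.0″

On a sphere of radius R, 1 rad of latitude = R, so Δφ = ΔN / R = -401.0 / 6367000 = -6.2981e-05 rad = -12.991″.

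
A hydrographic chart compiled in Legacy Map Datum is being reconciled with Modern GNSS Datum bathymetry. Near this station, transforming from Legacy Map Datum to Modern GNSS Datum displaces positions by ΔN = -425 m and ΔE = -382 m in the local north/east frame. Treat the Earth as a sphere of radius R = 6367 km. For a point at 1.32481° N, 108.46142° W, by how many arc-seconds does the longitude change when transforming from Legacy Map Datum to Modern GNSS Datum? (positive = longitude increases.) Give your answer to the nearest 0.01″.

Δλ = -12.38″

At latitude 1.32481°, cos φ = 0.999733.
One radian of longitude at latitude φ spans R cos φ, so Δλ = ΔE / (R cos φ) = -382.0 / (6367000 × 0.999733) = -6.0013e-05 rad = -12.379″.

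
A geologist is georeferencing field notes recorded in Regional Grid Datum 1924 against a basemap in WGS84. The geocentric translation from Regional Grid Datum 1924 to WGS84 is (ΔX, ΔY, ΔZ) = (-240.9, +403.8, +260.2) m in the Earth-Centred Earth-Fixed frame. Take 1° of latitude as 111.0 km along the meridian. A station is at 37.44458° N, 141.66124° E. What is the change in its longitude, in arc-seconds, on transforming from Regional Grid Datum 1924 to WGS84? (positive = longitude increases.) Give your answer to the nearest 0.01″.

sin φ = 0.607994, cos φ = 0.793942, sin λ = 0.620310, cos λ = -0.784357.
East component: ΔE = −sin λ·ΔX + cos λ·ΔY = −(0.620310)(-240.9) + (-0.784357)(403.8) = -167.29 m.
1° of latitude spans 111000 m; at latitude φ, 1° of longitude spans that × cos φ = 88127.5 m, so Δλ = -167.29 / 88127.5 × 3600 = -6.834″.

Δλ = -6.83″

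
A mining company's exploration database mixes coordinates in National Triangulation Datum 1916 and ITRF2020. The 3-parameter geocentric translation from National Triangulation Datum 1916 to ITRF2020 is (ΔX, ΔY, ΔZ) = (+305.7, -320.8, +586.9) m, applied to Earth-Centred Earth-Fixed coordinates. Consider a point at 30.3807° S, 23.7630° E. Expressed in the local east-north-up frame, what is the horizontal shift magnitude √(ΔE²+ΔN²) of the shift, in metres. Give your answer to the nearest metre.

The local east axis at (φ, λ) is (−sin λ, cos λ, 0), so ΔE = −sin(23.7630°)·305.7 + cos(23.7630°)·(-320.8) = -416.79 m.
The local north axis is (−sin φ cos λ, −sin φ sin λ, cos φ), giving ΔN = 141.498 − 65.376 + 506.309 = 582.43 m.
Horizontal magnitude = √(ΔE² + ΔN²) = √((-416.79)² + 582.43²) = 716.20 m.

716 m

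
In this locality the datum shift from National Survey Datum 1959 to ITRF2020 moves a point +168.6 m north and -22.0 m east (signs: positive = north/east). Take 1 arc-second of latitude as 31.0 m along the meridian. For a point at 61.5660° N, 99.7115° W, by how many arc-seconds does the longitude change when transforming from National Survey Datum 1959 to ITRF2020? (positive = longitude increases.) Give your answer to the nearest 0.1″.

At latitude 61.5660°, cos φ = 0.476146.
1″ of longitude at this latitude = 31.00 × cos φ = 14.7605 m, so Δλ = -22.0 / 14.7605 = -1.490″.

Δλ = -1.5″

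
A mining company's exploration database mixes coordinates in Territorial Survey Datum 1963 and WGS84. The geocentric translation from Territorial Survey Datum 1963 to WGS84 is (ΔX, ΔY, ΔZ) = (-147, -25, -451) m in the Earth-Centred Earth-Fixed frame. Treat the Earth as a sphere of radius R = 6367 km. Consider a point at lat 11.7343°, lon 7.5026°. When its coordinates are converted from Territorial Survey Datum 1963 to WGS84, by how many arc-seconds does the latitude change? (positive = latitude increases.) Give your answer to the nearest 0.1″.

Δφ = -13.3″

sin φ = 0.203373, cos φ = 0.979101, sin λ = 0.130571, cos λ = 0.991439.
North component: ΔN = −sin φ cos λ·ΔX − sin φ sin λ·ΔY + cos φ·ΔZ = −(0.203373)(0.991439)(-147) − (0.203373)(0.130571)(-25) + (0.979101)(-451) = -411.27 m.
1° of latitude spans πR/180 = 111125 m, so Δφ = -411.27 / 111125 × 3600 = -13.323″.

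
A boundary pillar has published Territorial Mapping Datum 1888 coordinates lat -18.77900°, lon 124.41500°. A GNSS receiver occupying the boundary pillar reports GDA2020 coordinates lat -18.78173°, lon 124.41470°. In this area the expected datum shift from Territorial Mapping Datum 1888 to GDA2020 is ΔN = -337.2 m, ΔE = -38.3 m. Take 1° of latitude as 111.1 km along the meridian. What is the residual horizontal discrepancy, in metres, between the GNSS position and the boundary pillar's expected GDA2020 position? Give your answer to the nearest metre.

Observed coordinate differences: Δφ = -0.00273°, Δλ = -0.00030°.
Converting to metres (1° lat = 111100 m, cos φ = 0.946767): observed ΔN = -303.3 m, observed ΔE = -31.6 m.
Subtracting the expected shift leaves a residual of -303.3 − (-337.2) = 33.9 m north and -31.6 − (-38.3) = 6.7 m east.
Residual distance = √(33.9² + 6.7²) = 34.6 m.

35 m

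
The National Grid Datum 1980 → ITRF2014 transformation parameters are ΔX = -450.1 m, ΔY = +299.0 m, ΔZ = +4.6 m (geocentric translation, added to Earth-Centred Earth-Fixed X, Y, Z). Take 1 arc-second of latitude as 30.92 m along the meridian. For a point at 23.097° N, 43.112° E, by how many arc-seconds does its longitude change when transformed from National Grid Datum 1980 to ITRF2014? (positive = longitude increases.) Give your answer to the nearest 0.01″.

Δλ = 18.49″

sin φ = 0.392289, cos φ = 0.919842, sin λ = 0.683427, cos λ = 0.730019.
East component: ΔE = −sin λ·ΔX + cos λ·ΔY = −(0.683427)(-450.1) + (0.730019)(299.0) = 525.89 m.
1° of latitude spans 3600 × 30.92 = 111312 m; at latitude φ, 1° of longitude spans that × cos φ = 102389.5 m, so Δλ = 525.89 / 102389.5 × 3600 = 18.490″.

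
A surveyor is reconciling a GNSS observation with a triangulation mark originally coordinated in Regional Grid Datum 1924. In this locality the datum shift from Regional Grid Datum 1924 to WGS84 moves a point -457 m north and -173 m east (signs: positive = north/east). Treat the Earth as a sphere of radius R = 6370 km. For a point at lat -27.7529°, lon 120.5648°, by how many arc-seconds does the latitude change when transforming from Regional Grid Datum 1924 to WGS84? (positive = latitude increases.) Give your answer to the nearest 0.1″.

On a sphere of radius R, 1 rad of latitude = R, so Δφ = ΔN / R = -457.0 / 6370000 = -7.1743e-05 rad = -14.798″.

Δφ = -14.8″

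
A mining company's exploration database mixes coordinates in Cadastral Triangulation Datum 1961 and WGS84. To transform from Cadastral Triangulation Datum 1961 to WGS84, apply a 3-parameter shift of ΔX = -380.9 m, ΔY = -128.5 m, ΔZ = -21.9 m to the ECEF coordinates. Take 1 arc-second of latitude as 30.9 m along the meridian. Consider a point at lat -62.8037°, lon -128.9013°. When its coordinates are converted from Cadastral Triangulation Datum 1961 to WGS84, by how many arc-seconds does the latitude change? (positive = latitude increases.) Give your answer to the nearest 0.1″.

Δφ = 9.4″

sin φ = -0.889446, cos φ = 0.457040, sin λ = -0.778229, cos λ = -0.627981.
North component: ΔN = −sin φ cos λ·ΔX − sin φ sin λ·ΔY + cos φ·ΔZ = −(-0.889446)(-0.627981)(-380.9) − (-0.889446)(-0.778229)(-128.5) + (0.457040)(-21.9) = 291.69 m.
1° of latitude spans 3600 × 30.90 = 111240 m, so Δφ = 291.69 / 111240 × 3600 = 9.440″.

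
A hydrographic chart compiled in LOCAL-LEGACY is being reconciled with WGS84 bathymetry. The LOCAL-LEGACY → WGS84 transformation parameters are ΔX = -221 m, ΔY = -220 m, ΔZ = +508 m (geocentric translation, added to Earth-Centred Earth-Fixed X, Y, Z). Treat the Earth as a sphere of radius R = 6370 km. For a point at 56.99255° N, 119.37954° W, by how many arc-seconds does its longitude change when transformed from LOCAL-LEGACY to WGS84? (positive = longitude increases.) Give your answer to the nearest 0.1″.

Δλ = -5.0″

sin φ = 0.838600, cos φ = 0.544748, sin λ = -0.871389, cos λ = -0.490593.
East component: ΔE = −sin λ·ΔX + cos λ·ΔY = −(-0.871389)(-221) + (-0.490593)(-220) = -84.65 m.
1° of latitude spans πR/180 = 111177 m; at latitude φ, 1° of longitude spans that × cos φ = 60563.7 m, so Δλ = -84.65 / 60563.7 × 3600 = -5.032″.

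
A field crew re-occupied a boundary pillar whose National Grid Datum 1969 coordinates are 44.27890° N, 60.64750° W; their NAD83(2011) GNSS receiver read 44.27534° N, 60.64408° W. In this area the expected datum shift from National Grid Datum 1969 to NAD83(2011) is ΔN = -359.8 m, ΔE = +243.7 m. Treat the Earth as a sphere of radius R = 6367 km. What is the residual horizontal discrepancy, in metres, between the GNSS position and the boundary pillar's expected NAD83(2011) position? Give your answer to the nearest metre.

Observed coordinate differences: Δφ = -0.00356°, Δλ = +0.00342°.
Converting to metres (1° lat = 111125 m, cos φ = 0.715950): observed ΔN = -395.6 m, observed ΔE = 272.1 m.
Subtracting the expected shift leaves a residual of -395.6 − (-359.8) = -35.8 m north and 272.1 − (243.7) = 28.4 m east.
Residual distance = √((-35.8)² + 28.4²) = 45.7 m.

46 m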